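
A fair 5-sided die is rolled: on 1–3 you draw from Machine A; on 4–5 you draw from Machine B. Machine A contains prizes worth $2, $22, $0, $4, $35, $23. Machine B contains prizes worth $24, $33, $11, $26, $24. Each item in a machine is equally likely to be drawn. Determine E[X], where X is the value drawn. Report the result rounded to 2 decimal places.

$18.04

E[X | Machine A] = (2 + 22 + 0 + 4 + 35 + 23)/6 = 43/3
E[X | Machine B] = (24 + 33 + 11 + 26 + 24)/5 = 118/5
E[X] = (3/5)·43/3 + (2/5)·118/5 = 451/25 ≈ 18.04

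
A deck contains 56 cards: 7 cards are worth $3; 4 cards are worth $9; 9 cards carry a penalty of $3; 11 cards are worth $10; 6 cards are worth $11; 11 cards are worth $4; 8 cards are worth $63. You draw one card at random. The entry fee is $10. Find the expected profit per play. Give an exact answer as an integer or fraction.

E[payout] = (7/56)·3 + (4/56)·9 + (9/56)·(-3) + (11/56)·10 + (6/56)·11 + (11/56)·4 + (8/56)·63 = 377/28
Expected profit = 377/28 − 10 = 97/28

97/28 dollars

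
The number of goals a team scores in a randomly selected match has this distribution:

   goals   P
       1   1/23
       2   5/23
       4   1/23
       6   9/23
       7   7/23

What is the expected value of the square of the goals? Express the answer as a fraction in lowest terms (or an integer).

E[X²] = (1/23)·1 + (5/23)·4 + (1/23)·16 + (9/23)·36 + (7/23)·49
     = 704/23

704/23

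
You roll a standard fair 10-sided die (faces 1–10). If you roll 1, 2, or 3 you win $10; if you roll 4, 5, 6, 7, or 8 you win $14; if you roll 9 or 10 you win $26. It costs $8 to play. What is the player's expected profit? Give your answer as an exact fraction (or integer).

36/5 dollars

E[payout] = (3/10)·10 + (1/2)·14 + (1/5)·26 = 76/5
Expected profit = 76/5 − 8 = 36/5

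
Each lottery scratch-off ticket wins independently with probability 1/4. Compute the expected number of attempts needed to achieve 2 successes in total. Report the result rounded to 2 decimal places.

8.00

By linearity (sum of 2 independent geometric waits), E[trials] = 2/p = 2/(1/4) = 8.
≈ 8.00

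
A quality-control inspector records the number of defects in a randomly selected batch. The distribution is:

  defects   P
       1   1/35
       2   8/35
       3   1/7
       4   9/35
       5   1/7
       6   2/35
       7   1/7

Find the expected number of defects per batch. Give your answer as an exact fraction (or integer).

E[X] = (1/35)·1 + (8/35)·2 + (1/7)·3 + (9/35)·4 + (1/7)·5 + (2/35)·6 + (1/7)·7
     = 4

4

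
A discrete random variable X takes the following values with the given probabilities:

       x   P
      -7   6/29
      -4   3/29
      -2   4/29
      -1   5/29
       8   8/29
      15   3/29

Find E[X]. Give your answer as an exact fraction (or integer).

E[X] = (6/29)·(-7) + (3/29)·(-4) + (4/29)·(-2) + (5/29)·(-1) + (8/29)·8 + (3/29)·15
     = 42/29

42/29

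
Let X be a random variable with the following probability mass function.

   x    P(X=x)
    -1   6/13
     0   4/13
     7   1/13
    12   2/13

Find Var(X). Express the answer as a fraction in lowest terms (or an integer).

3834/169

E[X] = (6/13)·(-1) + (4/13)·0 + (1/13)·7 + (2/13)·12 = 25/13
E[X²] = (6/13)·1 + (4/13)·0 + (1/13)·49 + (2/13)·144 = 343/13
Var(X) = 343/13 − (25/13)² = 3834/169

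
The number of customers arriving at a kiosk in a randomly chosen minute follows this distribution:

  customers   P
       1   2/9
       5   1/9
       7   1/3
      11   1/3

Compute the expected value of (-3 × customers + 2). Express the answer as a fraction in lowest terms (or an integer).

E[-3x+2] = (2/9)·(-1) + (1/9)·(-13) + (1/3)·(-19) + (1/3)·(-31)
     = -55/3

-55/3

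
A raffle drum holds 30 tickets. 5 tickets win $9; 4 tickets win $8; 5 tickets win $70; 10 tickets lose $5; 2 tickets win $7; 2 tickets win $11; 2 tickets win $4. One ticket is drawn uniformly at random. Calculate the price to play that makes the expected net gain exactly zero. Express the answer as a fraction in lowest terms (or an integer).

421/30 dollars

E[payout] = (5/30)·9 + (4/30)·8 + (5/30)·70 + (10/30)·(-5) + (2/30)·7 + (2/30)·11 + (2/30)·4 = 421/30
Fair fee = E[payout] = 421/30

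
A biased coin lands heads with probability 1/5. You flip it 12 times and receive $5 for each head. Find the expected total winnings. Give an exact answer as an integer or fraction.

E[#heads] = 12·1/5 = 12/5 (linearity over flips).
E[winnings] = 5·12/5 = 12.

$12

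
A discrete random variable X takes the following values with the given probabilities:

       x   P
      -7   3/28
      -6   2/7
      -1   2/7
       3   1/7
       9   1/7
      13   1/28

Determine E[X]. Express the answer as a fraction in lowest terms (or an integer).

E[X] = (3/28)·(-7) + (2/7)·(-6) + (2/7)·(-1) + (1/7)·3 + (1/7)·9 + (1/28)·13
     = -4/7

-4/7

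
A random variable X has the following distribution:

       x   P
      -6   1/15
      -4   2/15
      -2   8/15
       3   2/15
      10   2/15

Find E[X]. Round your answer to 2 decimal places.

E[X] = (1/15)·(-6) + (2/15)·(-4) + (8/15)·(-2) + (2/15)·3 + (2/15)·10
     = -4/15 ≈ -0.27

-0.27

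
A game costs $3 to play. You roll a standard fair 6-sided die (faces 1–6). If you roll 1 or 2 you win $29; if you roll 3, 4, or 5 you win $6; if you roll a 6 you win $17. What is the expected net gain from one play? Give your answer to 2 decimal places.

$12.50

E[payout] = (1/2)·6 + (1/6)·17 + (1/3)·29 = 31/2
Expected profit = 31/2 − 3 = 25/2 ≈ $12.50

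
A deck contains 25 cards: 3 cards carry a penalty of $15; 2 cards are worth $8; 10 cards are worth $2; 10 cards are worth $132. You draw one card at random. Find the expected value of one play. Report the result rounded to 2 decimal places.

$52.44

E[payout] = (3/25)·(-15) + (2/25)·8 + (10/25)·2 + (10/25)·132 = 1311/25
≈ $52.44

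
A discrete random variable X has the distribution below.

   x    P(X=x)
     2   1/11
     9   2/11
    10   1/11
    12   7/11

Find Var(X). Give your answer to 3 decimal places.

8.413

E[X] = (1/11)·2 + (2/11)·9 + (1/11)·10 + (7/11)·12 = 114/11
E[X²] = (1/11)·4 + (2/11)·81 + (1/11)·100 + (7/11)·144 = 1274/11
Var(X) = 1274/11 − (114/11)² = 1018/121 ≈ 8.413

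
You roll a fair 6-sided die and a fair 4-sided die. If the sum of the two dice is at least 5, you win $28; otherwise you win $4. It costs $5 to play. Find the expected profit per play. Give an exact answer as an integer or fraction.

$17

E[payout] = (1/4)·4 + (3/4)·28 = 22
Expected profit = 22 − 5 = 17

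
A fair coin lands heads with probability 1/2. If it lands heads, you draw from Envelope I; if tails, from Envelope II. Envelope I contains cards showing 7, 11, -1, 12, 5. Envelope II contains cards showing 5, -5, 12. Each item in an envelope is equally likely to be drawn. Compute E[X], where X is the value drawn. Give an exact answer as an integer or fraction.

E[X | Envelope I] = (7 + 11 − 1 + 12 + 5)/5 = 34/5
E[X | Envelope II] = (5 − 5 + 12)/3 = 4
E[X] = (1/2)·34/5 + (1/2)·4 = 27/5

27/5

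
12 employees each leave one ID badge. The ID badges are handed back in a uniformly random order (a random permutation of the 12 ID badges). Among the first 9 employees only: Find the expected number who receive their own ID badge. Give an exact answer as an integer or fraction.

Let Xᵢ = 1 if person i gets their own ID badge. For each i, P(Xᵢ=1) = 1/12.
By linearity of expectation, E[X₁+…+X_9] = 9·(1/12) = 3/4.

3/4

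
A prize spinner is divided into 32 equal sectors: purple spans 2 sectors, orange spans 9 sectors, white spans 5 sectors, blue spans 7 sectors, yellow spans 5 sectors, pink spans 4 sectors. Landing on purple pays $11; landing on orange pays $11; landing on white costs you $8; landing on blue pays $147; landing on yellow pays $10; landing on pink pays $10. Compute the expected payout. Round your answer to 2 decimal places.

$37.50

E[payout] = (2/32)·11 + (9/32)·11 + (5/32)·(-8) + (7/32)·147 + (5/32)·10 + (4/32)·10 = 75/2
≈ $37.50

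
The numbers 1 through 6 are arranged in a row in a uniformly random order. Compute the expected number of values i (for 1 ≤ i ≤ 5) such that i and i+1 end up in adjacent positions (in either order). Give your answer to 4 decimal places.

For each i ∈ {1,…,5}, let Xᵢ = 1 if i and i+1 are adjacent. P(Xᵢ=1) = 2·(6−1)!/6! = 2/6.
By linearity, E[ΣXᵢ] = (5)·(2/6) = 5/3.
≈ 1.6667

1.6667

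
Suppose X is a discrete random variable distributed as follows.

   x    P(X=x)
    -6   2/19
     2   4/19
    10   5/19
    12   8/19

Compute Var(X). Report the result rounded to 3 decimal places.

E[X] = (2/19)·(-6) + (4/19)·2 + (5/19)·10 + (8/19)·12 = 142/19
E[X²] = (2/19)·36 + (4/19)·4 + (5/19)·100 + (8/19)·144 = 1740/19
Var(X) = 1740/19 − (142/19)² = 12896/361 ≈ 35.723

35.723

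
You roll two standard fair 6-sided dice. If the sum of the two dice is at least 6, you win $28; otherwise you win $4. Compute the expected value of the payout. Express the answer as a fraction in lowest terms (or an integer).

64/3 dollars

E[payout] = (5/18)·4 + (13/18)·28 = 64/3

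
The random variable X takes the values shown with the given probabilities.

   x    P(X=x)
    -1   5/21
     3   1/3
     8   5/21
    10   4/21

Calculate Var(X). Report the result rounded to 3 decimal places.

E[X] = (5/21)·(-1) + (1/3)·3 + (5/21)·8 + (4/21)·10 = 32/7
E[X²] = (5/21)·1 + (1/3)·9 + (5/21)·64 + (4/21)·100 = 788/21
Var(X) = 788/21 − (32/7)² = 2444/147 ≈ 16.626

16.626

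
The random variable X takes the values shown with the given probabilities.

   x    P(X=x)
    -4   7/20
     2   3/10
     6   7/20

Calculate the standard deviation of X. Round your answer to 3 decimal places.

E[X] = 13/10, E[X²] = 97/5
Var(X) = E[X²] − (E[X])² = 97/5 − 169/100 = 1771/100
SD(X) = √(1771/100) ≈ 4.208

4.208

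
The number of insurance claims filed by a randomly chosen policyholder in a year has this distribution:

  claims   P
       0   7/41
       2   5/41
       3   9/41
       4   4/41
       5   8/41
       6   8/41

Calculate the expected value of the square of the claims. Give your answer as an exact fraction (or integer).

E[X²] = (7/41)·0 + (5/41)·4 + (9/41)·9 + (4/41)·16 + (8/41)·25 + (8/41)·36
     = 653/41

653/41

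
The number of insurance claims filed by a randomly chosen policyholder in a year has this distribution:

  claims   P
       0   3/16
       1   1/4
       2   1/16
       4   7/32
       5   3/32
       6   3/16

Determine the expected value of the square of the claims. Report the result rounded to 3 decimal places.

13.094

E[X²] = (3/16)·0 + (1/4)·1 + (1/16)·4 + (7/32)·16 + (3/32)·25 + (3/16)·36
     = 419/32 ≈ 13.094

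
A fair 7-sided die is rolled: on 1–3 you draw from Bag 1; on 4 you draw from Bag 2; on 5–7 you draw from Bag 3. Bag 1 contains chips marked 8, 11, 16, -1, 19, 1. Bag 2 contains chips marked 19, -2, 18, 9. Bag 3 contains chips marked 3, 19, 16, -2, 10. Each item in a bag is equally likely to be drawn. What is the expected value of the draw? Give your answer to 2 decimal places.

9.37

E[X | Bag 1] = (8 + 11 + 16 − 1 + 19 + 1)/6 = 9
E[X | Bag 2] = (19 − 2 + 18 + 9)/4 = 11
E[X | Bag 3] = (3 + 19 + 16 − 2 + 10)/5 = 46/5
E[X] = (3/7)·9 + (1/7)·11 + (3/7)·46/5 = 328/35 ≈ 9.37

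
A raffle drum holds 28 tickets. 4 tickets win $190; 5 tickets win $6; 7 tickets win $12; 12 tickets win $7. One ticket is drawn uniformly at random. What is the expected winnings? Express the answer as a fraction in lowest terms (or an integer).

479/14 dollars

E[payout] = (4/28)·190 + (5/28)·6 + (7/28)·12 + (12/28)·7 = 479/14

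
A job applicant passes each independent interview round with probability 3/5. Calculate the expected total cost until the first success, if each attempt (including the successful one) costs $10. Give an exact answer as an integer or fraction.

50/3 dollars

E[#attempts] = 1/p = 5/3; E[cost] = 10·5/3 = 50/3.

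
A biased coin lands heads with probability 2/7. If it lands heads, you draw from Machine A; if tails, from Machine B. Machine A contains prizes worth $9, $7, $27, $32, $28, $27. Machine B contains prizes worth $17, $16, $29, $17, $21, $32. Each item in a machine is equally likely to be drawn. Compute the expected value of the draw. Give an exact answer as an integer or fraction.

E[X | Machine A] = (9 + 7 + 27 + 32 + 28 + 27)/6 = 65/3
E[X | Machine B] = (17 + 16 + 29 + 17 + 21 + 32)/6 = 22
E[X] = (2/7)·65/3 + (5/7)·22 = 460/21

460/21 dollars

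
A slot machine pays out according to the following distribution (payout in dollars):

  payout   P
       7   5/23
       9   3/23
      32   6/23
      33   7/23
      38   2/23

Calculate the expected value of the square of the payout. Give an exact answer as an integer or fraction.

17143/23

E[X²] = (5/23)·49 + (3/23)·81 + (6/23)·1024 + (7/23)·1089 + (2/23)·1444
     = 17143/23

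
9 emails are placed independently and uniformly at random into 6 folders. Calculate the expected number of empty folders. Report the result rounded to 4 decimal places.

Let Xⱼ=1 if folder j is empty. P(Xⱼ=1) = ((6-1)/6)^9 = 1953125/10077696.
By linearity, E[#empty] = 6·1953125/10077696 = 1953125/1679616.
≈ 1.1628

1.1628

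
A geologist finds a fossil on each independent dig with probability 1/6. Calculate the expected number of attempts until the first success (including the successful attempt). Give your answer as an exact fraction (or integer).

6

For a geometric distribution, E[trials] = 1/p = 1/(1/6) = 6.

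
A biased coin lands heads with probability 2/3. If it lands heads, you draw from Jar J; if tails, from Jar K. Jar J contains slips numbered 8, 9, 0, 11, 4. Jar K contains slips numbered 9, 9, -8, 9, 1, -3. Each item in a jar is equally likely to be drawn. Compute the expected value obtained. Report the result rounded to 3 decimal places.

E[X | Jar J] = (8 + 9 + 0 + 11 + 4)/5 = 32/5
E[X | Jar K] = (9 + 9 − 8 + 9 + 1 − 3)/6 = 17/6
E[X] = (2/3)·32/5 + (1/3)·17/6 = 469/90 ≈ 5.211

5.211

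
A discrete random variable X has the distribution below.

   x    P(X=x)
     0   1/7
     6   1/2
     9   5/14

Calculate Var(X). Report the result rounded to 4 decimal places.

8.3112

E[X] = (1/7)·0 + (1/2)·6 + (5/14)·9 = 87/14
E[X²] = (1/7)·0 + (1/2)·36 + (5/14)·81 = 657/14
Var(X) = 657/14 − (87/14)² = 1629/196 ≈ 8.3112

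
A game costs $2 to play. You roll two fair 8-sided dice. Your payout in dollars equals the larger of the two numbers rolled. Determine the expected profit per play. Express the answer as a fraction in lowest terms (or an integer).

61/16 dollars

Distribution of the larger of the two numbers rolled: 1 w.p. 1/64, 2 w.p. 3/64, 3 w.p. 5/64, 4 w.p. 7/64, 5 w.p. 9/64, 6 w.p. 11/64, …
E[payout] = (1/64)·1 + (3/64)·2 + (5/64)·3 + (7/64)·4 + (9/64)·5 + (11/64)·6 + (13/64)·7 + (15/64)·8 = 93/16
Expected profit = 93/16 − 2 = 61/16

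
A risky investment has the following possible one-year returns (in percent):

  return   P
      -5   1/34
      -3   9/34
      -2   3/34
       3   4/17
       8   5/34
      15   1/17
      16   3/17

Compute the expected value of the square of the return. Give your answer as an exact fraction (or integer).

1248/17

E[X²] = (1/34)·25 + (9/34)·9 + (3/34)·4 + (4/17)·9 + (5/34)·64 + (1/17)·225 + (3/17)·256
     = 1248/17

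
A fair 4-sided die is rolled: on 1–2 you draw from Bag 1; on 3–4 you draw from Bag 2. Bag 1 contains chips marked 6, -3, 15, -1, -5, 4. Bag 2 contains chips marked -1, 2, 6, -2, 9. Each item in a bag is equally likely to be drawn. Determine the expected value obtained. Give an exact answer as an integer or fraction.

E[X | Bag 1] = (6 − 3 + 15 − 1 − 5 + 4)/6 = 8/3
E[X | Bag 2] = (-1 + 2 + 6 − 2 + 9)/5 = 14/5
E[X] = (1/2)·8/3 + (1/2)·14/5 = 41/15

41/15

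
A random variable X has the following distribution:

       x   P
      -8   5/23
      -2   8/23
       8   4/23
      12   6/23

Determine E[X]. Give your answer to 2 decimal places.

2.09

E[X] = (5/23)·(-8) + (8/23)·(-2) + (4/23)·8 + (6/23)·12
     = 48/23 ≈ 2.09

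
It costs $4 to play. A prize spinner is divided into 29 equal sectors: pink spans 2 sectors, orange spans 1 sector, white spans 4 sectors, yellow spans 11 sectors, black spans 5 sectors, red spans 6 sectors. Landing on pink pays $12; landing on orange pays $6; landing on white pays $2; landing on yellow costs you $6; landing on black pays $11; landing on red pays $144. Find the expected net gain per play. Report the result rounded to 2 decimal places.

$26.72

E[payout] = (2/29)·12 + (1/29)·6 + (4/29)·2 + (11/29)·(-6) + (5/29)·11 + (6/29)·144 = 891/29
Expected profit = 891/29 − 4 = 775/29 ≈ $26.72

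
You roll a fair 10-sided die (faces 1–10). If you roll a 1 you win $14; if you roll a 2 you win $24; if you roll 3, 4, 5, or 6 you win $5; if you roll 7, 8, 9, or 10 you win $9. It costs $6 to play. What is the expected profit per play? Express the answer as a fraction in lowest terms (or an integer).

E[payout] = (2/5)·5 + (2/5)·9 + (1/10)·14 + (1/10)·24 = 47/5
Expected profit = 47/5 − 6 = 17/5

17/5 dollars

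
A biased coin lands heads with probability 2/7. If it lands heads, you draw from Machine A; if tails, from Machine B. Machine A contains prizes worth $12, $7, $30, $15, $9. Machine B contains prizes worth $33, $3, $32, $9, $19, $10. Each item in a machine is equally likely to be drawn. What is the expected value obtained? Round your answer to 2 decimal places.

$16.79

E[X | Machine A] = (12 + 7 + 30 + 15 + 9)/5 = 73/5
E[X | Machine B] = (33 + 3 + 32 + 9 + 19 + 10)/6 = 53/3
E[X] = (2/7)·73/5 + (5/7)·53/3 = 1763/105 ≈ 16.79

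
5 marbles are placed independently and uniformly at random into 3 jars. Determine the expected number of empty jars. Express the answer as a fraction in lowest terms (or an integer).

Let Xⱼ=1 if jar j is empty. P(Xⱼ=1) = ((3-1)/3)^5 = 32/243.
By linearity, E[#empty] = 3·32/243 = 32/81.

32/81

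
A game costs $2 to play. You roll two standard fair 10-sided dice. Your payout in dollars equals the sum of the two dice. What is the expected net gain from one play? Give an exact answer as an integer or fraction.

Distribution of the sum of the two dice: 2 w.p. 1/100, 3 w.p. 1/50, 4 w.p. 3/100, 5 w.p. 1/25, 6 w.p. 1/20, 7 w.p. 3/50, …
E[payout] = (1/100)·2 + (1/50)·3 + (3/100)·4 + (1/25)·5 + (1/20)·6 + (3/50)·7 + (7/100)·8 + (2/25)·9 + (9/100)·10 + (1/10)·11 + (9/100)·12 + (2/25)·13 + (7/100)·14 + (3/50)·15 + (1/20)·16 + (1/25)·17 + (3/100)·18 + (1/50)·19 + (1/100)·20 = 11
Expected profit = 11 − 2 = 9

$9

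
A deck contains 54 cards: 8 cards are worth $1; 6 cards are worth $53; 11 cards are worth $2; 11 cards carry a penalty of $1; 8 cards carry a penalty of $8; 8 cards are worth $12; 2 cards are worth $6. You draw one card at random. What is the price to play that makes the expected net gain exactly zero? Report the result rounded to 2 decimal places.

$7.06

E[payout] = (8/54)·1 + (6/54)·53 + (11/54)·2 + (11/54)·(-1) + (8/54)·(-8) + (8/54)·12 + (2/54)·6 = 127/18
Fair fee = E[payout] = 127/18 ≈ $7.06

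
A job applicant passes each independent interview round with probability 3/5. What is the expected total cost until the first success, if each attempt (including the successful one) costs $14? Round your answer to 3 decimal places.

E[#attempts] = 1/p = 5/3; E[cost] = 14·5/3 = 70/3.
≈ 23.333

$23.333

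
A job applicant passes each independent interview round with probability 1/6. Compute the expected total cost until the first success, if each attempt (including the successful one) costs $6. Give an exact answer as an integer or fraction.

E[#attempts] = 1/p = 6; E[cost] = 6·6 = 36.

$36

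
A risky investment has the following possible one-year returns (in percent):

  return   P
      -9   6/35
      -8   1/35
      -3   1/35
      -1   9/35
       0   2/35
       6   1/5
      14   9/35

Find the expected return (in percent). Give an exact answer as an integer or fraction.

E[X] = (6/35)·(-9) + (1/35)·(-8) + (1/35)·(-3) + (9/35)·(-1) + (2/35)·0 + (1/5)·6 + (9/35)·14
     = 94/35

94/35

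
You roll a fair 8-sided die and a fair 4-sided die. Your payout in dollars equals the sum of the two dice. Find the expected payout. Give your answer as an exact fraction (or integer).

$7

Distribution of the sum of the two dice: 2 w.p. 1/32, 3 w.p. 1/16, 4 w.p. 3/32, 5 w.p. 1/8, 6 w.p. 1/8, 7 w.p. 1/8, …
E[payout] = (1/32)·2 + (1/16)·3 + (3/32)·4 + (1/8)·5 + (1/8)·6 + (1/8)·7 + (1/8)·8 + (1/8)·9 + (3/32)·10 + (1/16)·11 + (1/32)·12 = 7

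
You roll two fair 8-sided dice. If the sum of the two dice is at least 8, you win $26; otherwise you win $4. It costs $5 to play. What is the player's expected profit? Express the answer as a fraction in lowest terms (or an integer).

E[payout] = (21/64)·4 + (43/64)·26 = 601/32
Expected profit = 601/32 − 5 = 441/32

441/32 dollars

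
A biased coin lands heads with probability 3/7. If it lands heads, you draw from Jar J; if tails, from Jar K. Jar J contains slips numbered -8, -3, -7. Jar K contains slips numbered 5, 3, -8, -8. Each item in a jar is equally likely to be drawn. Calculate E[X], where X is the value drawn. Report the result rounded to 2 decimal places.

-3.71

E[X | Jar J] = (-8 − 3 − 7)/3 = -6
E[X | Jar K] = (5 + 3 − 8 − 8)/4 = -2
E[X] = (3/7)·(-6) + (4/7)·(-2) = -26/7 ≈ -3.71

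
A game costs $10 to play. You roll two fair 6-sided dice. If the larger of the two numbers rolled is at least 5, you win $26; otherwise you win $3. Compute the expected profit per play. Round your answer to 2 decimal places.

E[payout] = (4/9)·3 + (5/9)·26 = 142/9
Expected profit = 142/9 − 10 = 52/9 ≈ $5.78

$5.78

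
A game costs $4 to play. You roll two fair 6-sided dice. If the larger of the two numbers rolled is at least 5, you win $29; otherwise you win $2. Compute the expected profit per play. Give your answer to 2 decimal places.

$13.00

E[payout] = (4/9)·2 + (5/9)·29 = 17
Expected profit = 17 − 4 = 13 ≈ $13.00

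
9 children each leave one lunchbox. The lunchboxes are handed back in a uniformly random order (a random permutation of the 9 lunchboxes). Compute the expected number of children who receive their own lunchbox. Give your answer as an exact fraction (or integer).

1

Let Xᵢ = 1 if person i gets their own lunchbox. For each i, P(Xᵢ=1) = 1/9.
By linearity of expectation, E[X₁+…+X_9] = 9·(1/9) = 1.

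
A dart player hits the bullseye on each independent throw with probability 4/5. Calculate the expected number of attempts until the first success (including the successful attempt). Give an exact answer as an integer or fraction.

5/4

For a geometric distribution, E[trials] = 1/p = 1/(4/5) = 5/4.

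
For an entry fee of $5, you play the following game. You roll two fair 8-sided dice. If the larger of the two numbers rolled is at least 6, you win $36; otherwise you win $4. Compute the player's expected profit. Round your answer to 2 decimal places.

$18.50

E[payout] = (25/64)·4 + (39/64)·36 = 47/2
Expected profit = 47/2 − 5 = 37/2 ≈ $18.50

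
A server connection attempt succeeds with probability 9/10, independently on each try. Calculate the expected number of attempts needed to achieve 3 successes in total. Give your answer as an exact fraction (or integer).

10/3

By linearity (sum of 3 independent geometric waits), E[trials] = 3/p = 3/(9/10) = 10/3.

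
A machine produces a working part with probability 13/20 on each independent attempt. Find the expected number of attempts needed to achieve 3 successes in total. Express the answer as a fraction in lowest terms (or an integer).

60/13

By linearity (sum of 3 independent geometric waits), E[trials] = 3/p = 3/(13/20) = 60/13.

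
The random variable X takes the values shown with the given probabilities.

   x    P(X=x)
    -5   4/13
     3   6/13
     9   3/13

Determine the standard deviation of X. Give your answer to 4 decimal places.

5.1808

E[X] = 25/13, E[X²] = 397/13
Var(X) = E[X²] − (E[X])² = 397/13 − 625/169 = 4536/169
SD(X) = √(4536/169) ≈ 5.1808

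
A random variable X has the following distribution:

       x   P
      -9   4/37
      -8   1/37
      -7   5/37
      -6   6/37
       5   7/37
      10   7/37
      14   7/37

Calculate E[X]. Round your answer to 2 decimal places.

2.38

E[X] = (4/37)·(-9) + (1/37)·(-8) + (5/37)·(-7) + (6/37)·(-6) + (7/37)·5 + (7/37)·10 + (7/37)·14
     = 88/37 ≈ 2.38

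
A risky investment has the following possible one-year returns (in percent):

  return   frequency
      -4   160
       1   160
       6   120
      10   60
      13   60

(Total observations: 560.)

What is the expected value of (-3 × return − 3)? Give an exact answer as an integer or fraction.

-327/28

Total = 560, so P(return=-4) = 160/560, etc.
E[-3x-3] = (2/7)·9 + (2/7)·(-6) + (3/14)·(-21) + (3/28)·(-33) + (3/28)·(-42)
     = -327/28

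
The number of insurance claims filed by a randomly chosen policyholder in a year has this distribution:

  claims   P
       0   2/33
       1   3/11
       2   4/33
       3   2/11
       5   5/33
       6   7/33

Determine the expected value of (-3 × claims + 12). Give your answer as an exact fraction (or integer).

30/11

E[-3x+12] = (2/33)·12 + (3/11)·9 + (4/33)·6 + (2/11)·3 + (5/33)·(-3) + (7/33)·(-6)
     = 30/11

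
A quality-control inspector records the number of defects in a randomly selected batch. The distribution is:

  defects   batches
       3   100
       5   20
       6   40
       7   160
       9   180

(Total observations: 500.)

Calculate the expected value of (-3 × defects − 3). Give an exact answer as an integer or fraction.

-582/25

Total = 500, so P(defects=3) = 100/500, etc.
E[-3x-3] = (1/5)·(-12) + (1/25)·(-18) + (2/25)·(-21) + (8/25)·(-24) + (9/25)·(-30)
     = -582/25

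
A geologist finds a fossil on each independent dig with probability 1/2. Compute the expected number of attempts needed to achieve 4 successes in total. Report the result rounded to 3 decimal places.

By linearity (sum of 4 independent geometric waits), E[trials] = 4/p = 4/(1/2) = 8.
≈ 8.000

8.000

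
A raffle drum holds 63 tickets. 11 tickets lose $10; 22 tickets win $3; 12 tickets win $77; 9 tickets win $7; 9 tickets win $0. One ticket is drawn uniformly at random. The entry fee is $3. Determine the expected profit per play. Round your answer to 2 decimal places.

E[payout] = (11/63)·(-10) + (22/63)·3 + (12/63)·77 + (9/63)·7 + (9/63)·0 = 943/63
Expected profit = 943/63 − 3 = 754/63 ≈ $11.97

$11.97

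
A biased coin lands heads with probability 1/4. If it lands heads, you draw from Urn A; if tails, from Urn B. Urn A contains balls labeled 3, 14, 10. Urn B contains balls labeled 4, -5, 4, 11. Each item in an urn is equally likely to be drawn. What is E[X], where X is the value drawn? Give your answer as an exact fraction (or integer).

E[X | Urn A] = (3 + 14 + 10)/3 = 9
E[X | Urn B] = (4 − 5 + 4 + 11)/4 = 7/2
E[X] = (1/4)·9 + (3/4)·7/2 = 39/8

39/8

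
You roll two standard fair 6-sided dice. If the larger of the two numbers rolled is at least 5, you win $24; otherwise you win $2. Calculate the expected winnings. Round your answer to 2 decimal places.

$14.22

E[payout] = (4/9)·2 + (5/9)·24 = 128/9
≈ $14.22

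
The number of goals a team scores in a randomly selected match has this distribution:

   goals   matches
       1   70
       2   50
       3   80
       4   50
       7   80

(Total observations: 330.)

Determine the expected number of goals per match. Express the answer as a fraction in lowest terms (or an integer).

39/11

Total = 330, so P(goals=1) = 70/330, etc.
E[X] = (7/33)·1 + (5/33)·2 + (8/33)·3 + (5/33)·4 + (8/33)·7
     = 39/11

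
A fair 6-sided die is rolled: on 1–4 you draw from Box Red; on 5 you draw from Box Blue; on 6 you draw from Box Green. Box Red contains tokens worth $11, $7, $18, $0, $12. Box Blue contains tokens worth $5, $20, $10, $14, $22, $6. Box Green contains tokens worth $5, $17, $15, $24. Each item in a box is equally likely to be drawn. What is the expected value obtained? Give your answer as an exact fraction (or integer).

E[X | Box Red] = (11 + 7 + 18 + 0 + 12)/5 = 48/5
E[X | Box Blue] = (5 + 20 + 10 + 14 + 22 + 6)/6 = 77/6
E[X | Box Green] = (5 + 17 + 15 + 24)/4 = 61/4
E[X] = (2/3)·48/5 + (1/6)·77/6 + (1/6)·61/4 = 3989/360

3989/360 dollars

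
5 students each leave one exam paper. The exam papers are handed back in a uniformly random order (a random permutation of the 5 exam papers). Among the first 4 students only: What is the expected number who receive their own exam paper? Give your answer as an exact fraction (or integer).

Let Xᵢ = 1 if person i gets their own exam paper. For each i, P(Xᵢ=1) = 1/5.
By linearity of expectation, E[X₁+…+X_4] = 4·(1/5) = 4/5.

4/5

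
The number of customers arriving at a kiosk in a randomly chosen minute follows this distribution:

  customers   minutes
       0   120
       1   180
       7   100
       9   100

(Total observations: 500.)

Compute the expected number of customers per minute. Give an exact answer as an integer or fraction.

89/25

Total = 500, so P(customers=0) = 120/500, etc.
E[X] = (6/25)·0 + (9/25)·1 + (1/5)·7 + (1/5)·9
     = 89/25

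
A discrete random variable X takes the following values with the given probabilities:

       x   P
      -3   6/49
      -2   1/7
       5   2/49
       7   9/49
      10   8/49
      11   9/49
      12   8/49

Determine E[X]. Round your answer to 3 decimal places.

E[X] = (6/49)·(-3) + (1/7)·(-2) + (2/49)·5 + (9/49)·7 + (8/49)·10 + (9/49)·11 + (8/49)·12
     = 316/49 ≈ 6.449

6.449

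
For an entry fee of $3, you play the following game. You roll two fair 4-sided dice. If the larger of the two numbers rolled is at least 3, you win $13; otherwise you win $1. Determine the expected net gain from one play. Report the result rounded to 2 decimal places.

$7.00

E[payout] = (1/4)·1 + (3/4)·13 = 10
Expected profit = 10 − 3 = 7 ≈ $7.00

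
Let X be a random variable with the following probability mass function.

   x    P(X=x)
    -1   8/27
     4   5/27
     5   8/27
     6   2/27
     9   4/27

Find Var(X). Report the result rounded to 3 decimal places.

E[X] = (8/27)·(-1) + (5/27)·4 + (8/27)·5 + (2/27)·6 + (4/27)·9 = 100/27
E[X²] = (8/27)·1 + (5/27)·16 + (8/27)·25 + (2/27)·36 + (4/27)·81 = 76/3
Var(X) = 76/3 − (100/27)² = 8468/729 ≈ 11.616

11.616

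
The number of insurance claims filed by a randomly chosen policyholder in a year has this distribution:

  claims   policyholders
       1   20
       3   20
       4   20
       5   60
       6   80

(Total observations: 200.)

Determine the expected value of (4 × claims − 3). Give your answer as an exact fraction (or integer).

Total = 200, so P(claims=1) = 20/200, etc.
E[4x-3] = (1/10)·1 + (1/10)·9 + (1/10)·13 + (3/10)·17 + (2/5)·21
     = 79/5

79/5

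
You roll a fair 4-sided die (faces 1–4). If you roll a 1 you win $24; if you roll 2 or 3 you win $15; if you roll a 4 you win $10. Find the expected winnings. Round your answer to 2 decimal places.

$16.00

E[payout] = (1/4)·10 + (1/2)·15 + (1/4)·24 = 16
≈ $16.00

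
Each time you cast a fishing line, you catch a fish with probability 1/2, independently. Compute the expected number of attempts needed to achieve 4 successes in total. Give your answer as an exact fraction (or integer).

By linearity (sum of 4 independent geometric waits), E[trials] = 4/p = 4/(1/2) = 8.

8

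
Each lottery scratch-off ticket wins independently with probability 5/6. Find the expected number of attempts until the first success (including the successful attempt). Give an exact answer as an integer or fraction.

For a geometric distribution, E[trials] = 1/p = 1/(5/6) = 6/5.

6/5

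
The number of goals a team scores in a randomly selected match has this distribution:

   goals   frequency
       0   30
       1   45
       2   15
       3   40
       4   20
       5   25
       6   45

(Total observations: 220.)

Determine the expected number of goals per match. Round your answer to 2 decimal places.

Total = 220, so P(goals=0) = 30/220, etc.
E[X] = (3/22)·0 + (9/44)·1 + (3/44)·2 + (2/11)·3 + (1/11)·4 + (5/44)·5 + (9/44)·6
     = 67/22 ≈ 3.05

3.05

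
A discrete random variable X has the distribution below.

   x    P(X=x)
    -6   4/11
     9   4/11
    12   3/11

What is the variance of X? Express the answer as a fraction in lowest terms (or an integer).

7596/121

E[X] = (4/11)·(-6) + (4/11)·9 + (3/11)·12 = 48/11
E[X²] = (4/11)·36 + (4/11)·81 + (3/11)·144 = 900/11
Var(X) = 900/11 − (48/11)² = 7596/121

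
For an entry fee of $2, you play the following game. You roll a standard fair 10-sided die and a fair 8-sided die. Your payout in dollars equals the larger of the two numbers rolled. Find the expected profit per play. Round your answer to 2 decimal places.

$4.55

Distribution of the larger of the two numbers rolled: 1 w.p. 1/80, 2 w.p. 3/80, 3 w.p. 1/16, 4 w.p. 7/80, 5 w.p. 9/80, 6 w.p. 11/80, …
E[payout] = (1/80)·1 + (3/80)·2 + (1/16)·3 + (7/80)·4 + (9/80)·5 + (11/80)·6 + (13/80)·7 + (3/16)·8 + (1/10)·9 + (1/10)·10 = 131/20
Expected profit = 131/20 − 2 = 91/20 ≈ $4.55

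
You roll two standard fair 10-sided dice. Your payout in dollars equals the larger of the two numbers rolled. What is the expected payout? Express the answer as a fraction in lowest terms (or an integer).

Distribution of the larger of the two numbers rolled: 1 w.p. 1/100, 2 w.p. 3/100, 3 w.p. 1/20, 4 w.p. 7/100, 5 w.p. 9/100, 6 w.p. 11/100, …
E[payout] = (1/100)·1 + (3/100)·2 + (1/20)·3 + (7/100)·4 + (9/100)·5 + (11/100)·6 + (13/100)·7 + (3/20)·8 + (17/100)·9 + (19/100)·10 = 143/20

143/20 dollars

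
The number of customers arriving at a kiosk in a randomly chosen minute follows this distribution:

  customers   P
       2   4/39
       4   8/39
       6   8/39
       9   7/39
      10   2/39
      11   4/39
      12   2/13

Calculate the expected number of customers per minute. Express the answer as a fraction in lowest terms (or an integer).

E[X] = (4/39)·2 + (8/39)·4 + (8/39)·6 + (7/39)·9 + (2/39)·10 + (4/39)·11 + (2/13)·12
     = 287/39

287/39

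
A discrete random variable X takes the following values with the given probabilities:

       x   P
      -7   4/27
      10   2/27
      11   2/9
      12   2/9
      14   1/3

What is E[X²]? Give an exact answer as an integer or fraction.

E[X²] = (4/27)·49 + (2/27)·100 + (2/9)·121 + (2/9)·144 + (1/3)·196
     = 1250/9

1250/9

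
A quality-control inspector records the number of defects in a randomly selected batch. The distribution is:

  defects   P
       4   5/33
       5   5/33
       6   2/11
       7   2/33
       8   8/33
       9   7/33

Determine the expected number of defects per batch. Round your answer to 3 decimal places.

6.727

E[X] = (5/33)·4 + (5/33)·5 + (2/11)·6 + (2/33)·7 + (8/33)·8 + (7/33)·9
     = 74/11 ≈ 6.727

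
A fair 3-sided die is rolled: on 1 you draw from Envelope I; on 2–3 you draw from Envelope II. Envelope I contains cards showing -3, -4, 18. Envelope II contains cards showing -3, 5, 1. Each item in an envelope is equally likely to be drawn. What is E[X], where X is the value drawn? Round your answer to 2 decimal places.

1.89

E[X | Envelope I] = (-3 − 4 + 18)/3 = 11/3
E[X | Envelope II] = (-3 + 5 + 1)/3 = 1
E[X] = (1/3)·11/3 + (2/3)·1 = 17/9 ≈ 1.89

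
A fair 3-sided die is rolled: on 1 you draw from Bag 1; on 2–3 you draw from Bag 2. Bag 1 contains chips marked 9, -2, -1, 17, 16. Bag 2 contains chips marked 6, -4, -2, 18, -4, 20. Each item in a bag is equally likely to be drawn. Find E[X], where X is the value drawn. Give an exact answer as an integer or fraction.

287/45

E[X | Bag 1] = (9 − 2 − 1 + 17 + 16)/5 = 39/5
E[X | Bag 2] = (6 − 4 − 2 + 18 − 4 + 20)/6 = 17/3
E[X] = (1/3)·39/5 + (2/3)·17/3 = 287/45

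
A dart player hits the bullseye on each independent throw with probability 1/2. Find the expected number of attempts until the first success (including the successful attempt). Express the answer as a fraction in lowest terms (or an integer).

2

For a geometric distribution, E[trials] = 1/p = 1/(1/2) = 2.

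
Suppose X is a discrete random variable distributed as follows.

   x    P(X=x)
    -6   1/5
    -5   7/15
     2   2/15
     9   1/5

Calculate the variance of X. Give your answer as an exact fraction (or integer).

7526/225

E[X] = (1/5)·(-6) + (7/15)·(-5) + (2/15)·2 + (1/5)·9 = -22/15
E[X²] = (1/5)·36 + (7/15)·25 + (2/15)·4 + (1/5)·81 = 178/5
Var(X) = 178/5 − (-22/15)² = 7526/225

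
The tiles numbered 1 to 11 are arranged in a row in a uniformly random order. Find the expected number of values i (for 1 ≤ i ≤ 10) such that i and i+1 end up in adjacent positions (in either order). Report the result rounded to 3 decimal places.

For each i ∈ {1,…,10}, let Xᵢ = 1 if i and i+1 are adjacent. P(Xᵢ=1) = 2·(11−1)!/11! = 2/11.
By linearity, E[ΣXᵢ] = (10)·(2/11) = 20/11.
≈ 1.818

1.818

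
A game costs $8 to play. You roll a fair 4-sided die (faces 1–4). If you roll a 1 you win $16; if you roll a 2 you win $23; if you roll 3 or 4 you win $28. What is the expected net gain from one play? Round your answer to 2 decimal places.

E[payout] = (1/4)·16 + (1/4)·23 + (1/2)·28 = 95/4
Expected profit = 95/4 − 8 = 63/4 ≈ $15.75

$15.75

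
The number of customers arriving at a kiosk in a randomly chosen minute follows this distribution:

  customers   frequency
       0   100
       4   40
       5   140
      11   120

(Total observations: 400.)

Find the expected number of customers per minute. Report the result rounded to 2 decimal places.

5.45

Total = 400, so P(customers=0) = 100/400, etc.
E[X] = (1/4)·0 + (1/10)·4 + (7/20)·5 + (3/10)·11
     = 109/20 ≈ 5.45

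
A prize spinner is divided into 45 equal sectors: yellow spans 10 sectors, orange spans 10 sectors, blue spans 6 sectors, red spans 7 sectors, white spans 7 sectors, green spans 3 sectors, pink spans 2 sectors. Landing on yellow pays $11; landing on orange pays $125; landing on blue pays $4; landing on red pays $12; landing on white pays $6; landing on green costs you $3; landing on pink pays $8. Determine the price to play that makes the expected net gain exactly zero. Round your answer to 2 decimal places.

E[payout] = (10/45)·11 + (10/45)·125 + (6/45)·4 + (7/45)·12 + (7/45)·6 + (3/45)·(-3) + (2/45)·8 = 1517/45
Fair fee = E[payout] = 1517/45 ≈ $33.71

$33.71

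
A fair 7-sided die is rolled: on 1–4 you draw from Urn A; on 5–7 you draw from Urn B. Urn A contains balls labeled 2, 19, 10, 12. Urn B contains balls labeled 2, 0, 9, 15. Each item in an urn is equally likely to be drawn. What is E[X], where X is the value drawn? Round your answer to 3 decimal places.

E[X | Urn A] = (2 + 19 + 10 + 12)/4 = 43/4
E[X | Urn B] = (2 + 0 + 9 + 15)/4 = 13/2
E[X] = (4/7)·43/4 + (3/7)·13/2 = 125/14 ≈ 8.929

8.929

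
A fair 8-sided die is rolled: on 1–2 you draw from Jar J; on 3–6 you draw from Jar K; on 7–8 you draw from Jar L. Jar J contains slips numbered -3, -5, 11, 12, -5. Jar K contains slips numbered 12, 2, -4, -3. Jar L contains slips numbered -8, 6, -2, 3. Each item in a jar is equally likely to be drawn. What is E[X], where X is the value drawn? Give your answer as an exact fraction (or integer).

21/16

E[X | Jar J] = (-3 − 5 + 11 + 12 − 5)/5 = 2
E[X | Jar K] = (12 + 2 − 4 − 3)/4 = 7/4
E[X | Jar L] = (-8 + 6 − 2 + 3)/4 = -1/4
E[X] = (1/4)·2 + (1/2)·7/4 + (1/4)·(-1/4) = 21/16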